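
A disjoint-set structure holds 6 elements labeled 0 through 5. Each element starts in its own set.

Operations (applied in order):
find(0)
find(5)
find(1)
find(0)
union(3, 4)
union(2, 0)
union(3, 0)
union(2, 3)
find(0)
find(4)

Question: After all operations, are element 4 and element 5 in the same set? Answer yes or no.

Step 1: find(0) -> no change; set of 0 is {0}
Step 2: find(5) -> no change; set of 5 is {5}
Step 3: find(1) -> no change; set of 1 is {1}
Step 4: find(0) -> no change; set of 0 is {0}
Step 5: union(3, 4) -> merged; set of 3 now {3, 4}
Step 6: union(2, 0) -> merged; set of 2 now {0, 2}
Step 7: union(3, 0) -> merged; set of 3 now {0, 2, 3, 4}
Step 8: union(2, 3) -> already same set; set of 2 now {0, 2, 3, 4}
Step 9: find(0) -> no change; set of 0 is {0, 2, 3, 4}
Step 10: find(4) -> no change; set of 4 is {0, 2, 3, 4}
Set of 4: {0, 2, 3, 4}; 5 is not a member.

Answer: no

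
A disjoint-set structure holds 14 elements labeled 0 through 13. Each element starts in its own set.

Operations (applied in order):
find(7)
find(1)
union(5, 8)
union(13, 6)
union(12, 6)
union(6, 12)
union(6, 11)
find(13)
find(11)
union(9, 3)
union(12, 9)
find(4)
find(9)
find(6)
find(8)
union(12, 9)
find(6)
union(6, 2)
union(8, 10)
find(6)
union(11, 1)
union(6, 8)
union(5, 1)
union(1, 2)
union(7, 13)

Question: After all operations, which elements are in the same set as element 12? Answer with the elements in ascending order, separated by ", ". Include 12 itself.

Answer: 1, 2, 3, 5, 6, 7, 8, 9, 10, 11, 12, 13

Derivation:
Step 1: find(7) -> no change; set of 7 is {7}
Step 2: find(1) -> no change; set of 1 is {1}
Step 3: union(5, 8) -> merged; set of 5 now {5, 8}
Step 4: union(13, 6) -> merged; set of 13 now {6, 13}
Step 5: union(12, 6) -> merged; set of 12 now {6, 12, 13}
Step 6: union(6, 12) -> already same set; set of 6 now {6, 12, 13}
Step 7: union(6, 11) -> merged; set of 6 now {6, 11, 12, 13}
Step 8: find(13) -> no change; set of 13 is {6, 11, 12, 13}
Step 9: find(11) -> no change; set of 11 is {6, 11, 12, 13}
Step 10: union(9, 3) -> merged; set of 9 now {3, 9}
Step 11: union(12, 9) -> merged; set of 12 now {3, 6, 9, 11, 12, 13}
Step 12: find(4) -> no change; set of 4 is {4}
Step 13: find(9) -> no change; set of 9 is {3, 6, 9, 11, 12, 13}
Step 14: find(6) -> no change; set of 6 is {3, 6, 9, 11, 12, 13}
Step 15: find(8) -> no change; set of 8 is {5, 8}
Step 16: union(12, 9) -> already same set; set of 12 now {3, 6, 9, 11, 12, 13}
Step 17: find(6) -> no change; set of 6 is {3, 6, 9, 11, 12, 13}
Step 18: union(6, 2) -> merged; set of 6 now {2, 3, 6, 9, 11, 12, 13}
Step 19: union(8, 10) -> merged; set of 8 now {5, 8, 10}
Step 20: find(6) -> no change; set of 6 is {2, 3, 6, 9, 11, 12, 13}
Step 21: union(11, 1) -> merged; set of 11 now {1, 2, 3, 6, 9, 11, 12, 13}
Step 22: union(6, 8) -> merged; set of 6 now {1, 2, 3, 5, 6, 8, 9, 10, 11, 12, 13}
Step 23: union(5, 1) -> already same set; set of 5 now {1, 2, 3, 5, 6, 8, 9, 10, 11, 12, 13}
Step 24: union(1, 2) -> already same set; set of 1 now {1, 2, 3, 5, 6, 8, 9, 10, 11, 12, 13}
Step 25: union(7, 13) -> merged; set of 7 now {1, 2, 3, 5, 6, 7, 8, 9, 10, 11, 12, 13}
Component of 12: {1, 2, 3, 5, 6, 7, 8, 9, 10, 11, 12, 13}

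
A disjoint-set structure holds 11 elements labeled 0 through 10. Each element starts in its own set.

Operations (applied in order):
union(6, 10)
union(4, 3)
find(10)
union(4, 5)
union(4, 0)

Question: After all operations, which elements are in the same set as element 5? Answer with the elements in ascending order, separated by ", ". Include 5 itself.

Step 1: union(6, 10) -> merged; set of 6 now {6, 10}
Step 2: union(4, 3) -> merged; set of 4 now {3, 4}
Step 3: find(10) -> no change; set of 10 is {6, 10}
Step 4: union(4, 5) -> merged; set of 4 now {3, 4, 5}
Step 5: union(4, 0) -> merged; set of 4 now {0, 3, 4, 5}
Component of 5: {0, 3, 4, 5}

Answer: 0, 3, 4, 5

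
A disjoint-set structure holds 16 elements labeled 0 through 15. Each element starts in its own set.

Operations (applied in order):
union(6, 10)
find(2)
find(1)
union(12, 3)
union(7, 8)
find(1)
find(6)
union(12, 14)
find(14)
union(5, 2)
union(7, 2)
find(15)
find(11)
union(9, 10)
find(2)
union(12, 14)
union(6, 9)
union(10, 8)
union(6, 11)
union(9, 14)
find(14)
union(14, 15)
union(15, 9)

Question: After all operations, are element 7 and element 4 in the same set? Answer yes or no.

Answer: no

Derivation:
Step 1: union(6, 10) -> merged; set of 6 now {6, 10}
Step 2: find(2) -> no change; set of 2 is {2}
Step 3: find(1) -> no change; set of 1 is {1}
Step 4: union(12, 3) -> merged; set of 12 now {3, 12}
Step 5: union(7, 8) -> merged; set of 7 now {7, 8}
Step 6: find(1) -> no change; set of 1 is {1}
Step 7: find(6) -> no change; set of 6 is {6, 10}
Step 8: union(12, 14) -> merged; set of 12 now {3, 12, 14}
Step 9: find(14) -> no change; set of 14 is {3, 12, 14}
Step 10: union(5, 2) -> merged; set of 5 now {2, 5}
Step 11: union(7, 2) -> merged; set of 7 now {2, 5, 7, 8}
Step 12: find(15) -> no change; set of 15 is {15}
Step 13: find(11) -> no change; set of 11 is {11}
Step 14: union(9, 10) -> merged; set of 9 now {6, 9, 10}
Step 15: find(2) -> no change; set of 2 is {2, 5, 7, 8}
Step 16: union(12, 14) -> already same set; set of 12 now {3, 12, 14}
Step 17: union(6, 9) -> already same set; set of 6 now {6, 9, 10}
Step 18: union(10, 8) -> merged; set of 10 now {2, 5, 6, 7, 8, 9, 10}
Step 19: union(6, 11) -> merged; set of 6 now {2, 5, 6, 7, 8, 9, 10, 11}
Step 20: union(9, 14) -> merged; set of 9 now {2, 3, 5, 6, 7, 8, 9, 10, 11, 12, 14}
Step 21: find(14) -> no change; set of 14 is {2, 3, 5, 6, 7, 8, 9, 10, 11, 12, 14}
Step 22: union(14, 15) -> merged; set of 14 now {2, 3, 5, 6, 7, 8, 9, 10, 11, 12, 14, 15}
Step 23: union(15, 9) -> already same set; set of 15 now {2, 3, 5, 6, 7, 8, 9, 10, 11, 12, 14, 15}
Set of 7: {2, 3, 5, 6, 7, 8, 9, 10, 11, 12, 14, 15}; 4 is not a member.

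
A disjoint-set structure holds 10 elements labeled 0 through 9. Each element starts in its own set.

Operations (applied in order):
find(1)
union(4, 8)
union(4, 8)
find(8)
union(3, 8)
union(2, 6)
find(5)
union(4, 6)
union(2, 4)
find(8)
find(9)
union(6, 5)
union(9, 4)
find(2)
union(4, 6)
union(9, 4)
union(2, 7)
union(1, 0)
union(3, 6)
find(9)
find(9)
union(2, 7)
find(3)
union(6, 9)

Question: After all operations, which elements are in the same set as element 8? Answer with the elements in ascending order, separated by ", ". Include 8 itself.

Answer: 2, 3, 4, 5, 6, 7, 8, 9

Derivation:
Step 1: find(1) -> no change; set of 1 is {1}
Step 2: union(4, 8) -> merged; set of 4 now {4, 8}
Step 3: union(4, 8) -> already same set; set of 4 now {4, 8}
Step 4: find(8) -> no change; set of 8 is {4, 8}
Step 5: union(3, 8) -> merged; set of 3 now {3, 4, 8}
Step 6: union(2, 6) -> merged; set of 2 now {2, 6}
Step 7: find(5) -> no change; set of 5 is {5}
Step 8: union(4, 6) -> merged; set of 4 now {2, 3, 4, 6, 8}
Step 9: union(2, 4) -> already same set; set of 2 now {2, 3, 4, 6, 8}
Step 10: find(8) -> no change; set of 8 is {2, 3, 4, 6, 8}
Step 11: find(9) -> no change; set of 9 is {9}
Step 12: union(6, 5) -> merged; set of 6 now {2, 3, 4, 5, 6, 8}
Step 13: union(9, 4) -> merged; set of 9 now {2, 3, 4, 5, 6, 8, 9}
Step 14: find(2) -> no change; set of 2 is {2, 3, 4, 5, 6, 8, 9}
Step 15: union(4, 6) -> already same set; set of 4 now {2, 3, 4, 5, 6, 8, 9}
Step 16: union(9, 4) -> already same set; set of 9 now {2, 3, 4, 5, 6, 8, 9}
Step 17: union(2, 7) -> merged; set of 2 now {2, 3, 4, 5, 6, 7, 8, 9}
Step 18: union(1, 0) -> merged; set of 1 now {0, 1}
Step 19: union(3, 6) -> already same set; set of 3 now {2, 3, 4, 5, 6, 7, 8, 9}
Step 20: find(9) -> no change; set of 9 is {2, 3, 4, 5, 6, 7, 8, 9}
Step 21: find(9) -> no change; set of 9 is {2, 3, 4, 5, 6, 7, 8, 9}
Step 22: union(2, 7) -> already same set; set of 2 now {2, 3, 4, 5, 6, 7, 8, 9}
Step 23: find(3) -> no change; set of 3 is {2, 3, 4, 5, 6, 7, 8, 9}
Step 24: union(6, 9) -> already same set; set of 6 now {2, 3, 4, 5, 6, 7, 8, 9}
Component of 8: {2, 3, 4, 5, 6, 7, 8, 9}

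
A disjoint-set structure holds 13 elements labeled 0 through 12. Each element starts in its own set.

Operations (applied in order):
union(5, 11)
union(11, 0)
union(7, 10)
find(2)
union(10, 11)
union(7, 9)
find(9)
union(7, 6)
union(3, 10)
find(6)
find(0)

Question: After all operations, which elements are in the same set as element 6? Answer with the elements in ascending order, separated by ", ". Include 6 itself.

Step 1: union(5, 11) -> merged; set of 5 now {5, 11}
Step 2: union(11, 0) -> merged; set of 11 now {0, 5, 11}
Step 3: union(7, 10) -> merged; set of 7 now {7, 10}
Step 4: find(2) -> no change; set of 2 is {2}
Step 5: union(10, 11) -> merged; set of 10 now {0, 5, 7, 10, 11}
Step 6: union(7, 9) -> merged; set of 7 now {0, 5, 7, 9, 10, 11}
Step 7: find(9) -> no change; set of 9 is {0, 5, 7, 9, 10, 11}
Step 8: union(7, 6) -> merged; set of 7 now {0, 5, 6, 7, 9, 10, 11}
Step 9: union(3, 10) -> merged; set of 3 now {0, 3, 5, 6, 7, 9, 10, 11}
Step 10: find(6) -> no change; set of 6 is {0, 3, 5, 6, 7, 9, 10, 11}
Step 11: find(0) -> no change; set of 0 is {0, 3, 5, 6, 7, 9, 10, 11}
Component of 6: {0, 3, 5, 6, 7, 9, 10, 11}

Answer: 0, 3, 5, 6, 7, 9, 10, 11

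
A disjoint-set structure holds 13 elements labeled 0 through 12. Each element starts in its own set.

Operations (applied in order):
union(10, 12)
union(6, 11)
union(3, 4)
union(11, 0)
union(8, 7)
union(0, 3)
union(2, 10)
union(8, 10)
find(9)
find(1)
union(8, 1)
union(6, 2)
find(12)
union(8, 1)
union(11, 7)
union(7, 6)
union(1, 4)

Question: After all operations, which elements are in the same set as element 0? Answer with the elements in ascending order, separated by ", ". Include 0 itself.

Answer: 0, 1, 2, 3, 4, 6, 7, 8, 10, 11, 12

Derivation:
Step 1: union(10, 12) -> merged; set of 10 now {10, 12}
Step 2: union(6, 11) -> merged; set of 6 now {6, 11}
Step 3: union(3, 4) -> merged; set of 3 now {3, 4}
Step 4: union(11, 0) -> merged; set of 11 now {0, 6, 11}
Step 5: union(8, 7) -> merged; set of 8 now {7, 8}
Step 6: union(0, 3) -> merged; set of 0 now {0, 3, 4, 6, 11}
Step 7: union(2, 10) -> merged; set of 2 now {2, 10, 12}
Step 8: union(8, 10) -> merged; set of 8 now {2, 7, 8, 10, 12}
Step 9: find(9) -> no change; set of 9 is {9}
Step 10: find(1) -> no change; set of 1 is {1}
Step 11: union(8, 1) -> merged; set of 8 now {1, 2, 7, 8, 10, 12}
Step 12: union(6, 2) -> merged; set of 6 now {0, 1, 2, 3, 4, 6, 7, 8, 10, 11, 12}
Step 13: find(12) -> no change; set of 12 is {0, 1, 2, 3, 4, 6, 7, 8, 10, 11, 12}
Step 14: union(8, 1) -> already same set; set of 8 now {0, 1, 2, 3, 4, 6, 7, 8, 10, 11, 12}
Step 15: union(11, 7) -> already same set; set of 11 now {0, 1, 2, 3, 4, 6, 7, 8, 10, 11, 12}
Step 16: union(7, 6) -> already same set; set of 7 now {0, 1, 2, 3, 4, 6, 7, 8, 10, 11, 12}
Step 17: union(1, 4) -> already same set; set of 1 now {0, 1, 2, 3, 4, 6, 7, 8, 10, 11, 12}
Component of 0: {0, 1, 2, 3, 4, 6, 7, 8, 10, 11, 12}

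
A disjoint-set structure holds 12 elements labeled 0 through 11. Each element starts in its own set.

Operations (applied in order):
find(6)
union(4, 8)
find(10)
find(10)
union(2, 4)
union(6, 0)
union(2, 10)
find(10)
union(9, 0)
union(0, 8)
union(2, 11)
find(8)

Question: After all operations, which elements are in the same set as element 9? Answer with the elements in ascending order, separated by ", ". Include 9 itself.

Step 1: find(6) -> no change; set of 6 is {6}
Step 2: union(4, 8) -> merged; set of 4 now {4, 8}
Step 3: find(10) -> no change; set of 10 is {10}
Step 4: find(10) -> no change; set of 10 is {10}
Step 5: union(2, 4) -> merged; set of 2 now {2, 4, 8}
Step 6: union(6, 0) -> merged; set of 6 now {0, 6}
Step 7: union(2, 10) -> merged; set of 2 now {2, 4, 8, 10}
Step 8: find(10) -> no change; set of 10 is {2, 4, 8, 10}
Step 9: union(9, 0) -> merged; set of 9 now {0, 6, 9}
Step 10: union(0, 8) -> merged; set of 0 now {0, 2, 4, 6, 8, 9, 10}
Step 11: union(2, 11) -> merged; set of 2 now {0, 2, 4, 6, 8, 9, 10, 11}
Step 12: find(8) -> no change; set of 8 is {0, 2, 4, 6, 8, 9, 10, 11}
Component of 9: {0, 2, 4, 6, 8, 9, 10, 11}

Answer: 0, 2, 4, 6, 8, 9, 10, 11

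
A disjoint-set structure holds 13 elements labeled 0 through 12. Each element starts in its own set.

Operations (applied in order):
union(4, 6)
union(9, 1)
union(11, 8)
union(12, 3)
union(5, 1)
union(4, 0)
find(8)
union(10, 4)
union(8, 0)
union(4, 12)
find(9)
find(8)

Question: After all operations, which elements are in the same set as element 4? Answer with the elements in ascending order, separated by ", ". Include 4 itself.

Answer: 0, 3, 4, 6, 8, 10, 11, 12

Derivation:
Step 1: union(4, 6) -> merged; set of 4 now {4, 6}
Step 2: union(9, 1) -> merged; set of 9 now {1, 9}
Step 3: union(11, 8) -> merged; set of 11 now {8, 11}
Step 4: union(12, 3) -> merged; set of 12 now {3, 12}
Step 5: union(5, 1) -> merged; set of 5 now {1, 5, 9}
Step 6: union(4, 0) -> merged; set of 4 now {0, 4, 6}
Step 7: find(8) -> no change; set of 8 is {8, 11}
Step 8: union(10, 4) -> merged; set of 10 now {0, 4, 6, 10}
Step 9: union(8, 0) -> merged; set of 8 now {0, 4, 6, 8, 10, 11}
Step 10: union(4, 12) -> merged; set of 4 now {0, 3, 4, 6, 8, 10, 11, 12}
Step 11: find(9) -> no change; set of 9 is {1, 5, 9}
Step 12: find(8) -> no change; set of 8 is {0, 3, 4, 6, 8, 10, 11, 12}
Component of 4: {0, 3, 4, 6, 8, 10, 11, 12}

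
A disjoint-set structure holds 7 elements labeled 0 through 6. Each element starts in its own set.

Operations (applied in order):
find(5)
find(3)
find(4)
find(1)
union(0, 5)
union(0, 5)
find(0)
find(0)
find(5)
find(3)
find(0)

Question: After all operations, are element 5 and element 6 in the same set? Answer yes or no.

Answer: no

Derivation:
Step 1: find(5) -> no change; set of 5 is {5}
Step 2: find(3) -> no change; set of 3 is {3}
Step 3: find(4) -> no change; set of 4 is {4}
Step 4: find(1) -> no change; set of 1 is {1}
Step 5: union(0, 5) -> merged; set of 0 now {0, 5}
Step 6: union(0, 5) -> already same set; set of 0 now {0, 5}
Step 7: find(0) -> no change; set of 0 is {0, 5}
Step 8: find(0) -> no change; set of 0 is {0, 5}
Step 9: find(5) -> no change; set of 5 is {0, 5}
Step 10: find(3) -> no change; set of 3 is {3}
Step 11: find(0) -> no change; set of 0 is {0, 5}
Set of 5: {0, 5}; 6 is not a member.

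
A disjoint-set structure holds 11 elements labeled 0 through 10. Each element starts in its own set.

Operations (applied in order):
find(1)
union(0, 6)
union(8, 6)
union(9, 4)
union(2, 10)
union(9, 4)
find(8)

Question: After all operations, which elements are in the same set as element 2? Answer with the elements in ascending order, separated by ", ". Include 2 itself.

Answer: 2, 10

Derivation:
Step 1: find(1) -> no change; set of 1 is {1}
Step 2: union(0, 6) -> merged; set of 0 now {0, 6}
Step 3: union(8, 6) -> merged; set of 8 now {0, 6, 8}
Step 4: union(9, 4) -> merged; set of 9 now {4, 9}
Step 5: union(2, 10) -> merged; set of 2 now {2, 10}
Step 6: union(9, 4) -> already same set; set of 9 now {4, 9}
Step 7: find(8) -> no change; set of 8 is {0, 6, 8}
Component of 2: {2, 10}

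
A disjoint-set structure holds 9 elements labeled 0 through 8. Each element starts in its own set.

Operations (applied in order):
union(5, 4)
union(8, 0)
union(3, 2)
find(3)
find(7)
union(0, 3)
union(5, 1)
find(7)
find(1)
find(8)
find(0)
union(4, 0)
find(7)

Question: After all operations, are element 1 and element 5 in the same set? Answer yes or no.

Step 1: union(5, 4) -> merged; set of 5 now {4, 5}
Step 2: union(8, 0) -> merged; set of 8 now {0, 8}
Step 3: union(3, 2) -> merged; set of 3 now {2, 3}
Step 4: find(3) -> no change; set of 3 is {2, 3}
Step 5: find(7) -> no change; set of 7 is {7}
Step 6: union(0, 3) -> merged; set of 0 now {0, 2, 3, 8}
Step 7: union(5, 1) -> merged; set of 5 now {1, 4, 5}
Step 8: find(7) -> no change; set of 7 is {7}
Step 9: find(1) -> no change; set of 1 is {1, 4, 5}
Step 10: find(8) -> no change; set of 8 is {0, 2, 3, 8}
Step 11: find(0) -> no change; set of 0 is {0, 2, 3, 8}
Step 12: union(4, 0) -> merged; set of 4 now {0, 1, 2, 3, 4, 5, 8}
Step 13: find(7) -> no change; set of 7 is {7}
Set of 1: {0, 1, 2, 3, 4, 5, 8}; 5 is a member.

Answer: yes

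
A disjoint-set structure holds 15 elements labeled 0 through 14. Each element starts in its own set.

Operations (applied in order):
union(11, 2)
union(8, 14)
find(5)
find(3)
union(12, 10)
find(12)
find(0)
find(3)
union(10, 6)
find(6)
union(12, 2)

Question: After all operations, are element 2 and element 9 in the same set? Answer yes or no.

Step 1: union(11, 2) -> merged; set of 11 now {2, 11}
Step 2: union(8, 14) -> merged; set of 8 now {8, 14}
Step 3: find(5) -> no change; set of 5 is {5}
Step 4: find(3) -> no change; set of 3 is {3}
Step 5: union(12, 10) -> merged; set of 12 now {10, 12}
Step 6: find(12) -> no change; set of 12 is {10, 12}
Step 7: find(0) -> no change; set of 0 is {0}
Step 8: find(3) -> no change; set of 3 is {3}
Step 9: union(10, 6) -> merged; set of 10 now {6, 10, 12}
Step 10: find(6) -> no change; set of 6 is {6, 10, 12}
Step 11: union(12, 2) -> merged; set of 12 now {2, 6, 10, 11, 12}
Set of 2: {2, 6, 10, 11, 12}; 9 is not a member.

Answer: no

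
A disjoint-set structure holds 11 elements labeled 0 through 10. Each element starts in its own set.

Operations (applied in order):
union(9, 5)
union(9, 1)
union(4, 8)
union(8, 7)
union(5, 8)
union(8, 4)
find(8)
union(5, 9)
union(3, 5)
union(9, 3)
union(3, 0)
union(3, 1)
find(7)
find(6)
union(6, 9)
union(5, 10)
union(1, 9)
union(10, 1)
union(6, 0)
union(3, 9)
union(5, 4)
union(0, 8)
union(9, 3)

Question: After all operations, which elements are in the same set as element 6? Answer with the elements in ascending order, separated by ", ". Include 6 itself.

Answer: 0, 1, 3, 4, 5, 6, 7, 8, 9, 10

Derivation:
Step 1: union(9, 5) -> merged; set of 9 now {5, 9}
Step 2: union(9, 1) -> merged; set of 9 now {1, 5, 9}
Step 3: union(4, 8) -> merged; set of 4 now {4, 8}
Step 4: union(8, 7) -> merged; set of 8 now {4, 7, 8}
Step 5: union(5, 8) -> merged; set of 5 now {1, 4, 5, 7, 8, 9}
Step 6: union(8, 4) -> already same set; set of 8 now {1, 4, 5, 7, 8, 9}
Step 7: find(8) -> no change; set of 8 is {1, 4, 5, 7, 8, 9}
Step 8: union(5, 9) -> already same set; set of 5 now {1, 4, 5, 7, 8, 9}
Step 9: union(3, 5) -> merged; set of 3 now {1, 3, 4, 5, 7, 8, 9}
Step 10: union(9, 3) -> already same set; set of 9 now {1, 3, 4, 5, 7, 8, 9}
Step 11: union(3, 0) -> merged; set of 3 now {0, 1, 3, 4, 5, 7, 8, 9}
Step 12: union(3, 1) -> already same set; set of 3 now {0, 1, 3, 4, 5, 7, 8, 9}
Step 13: find(7) -> no change; set of 7 is {0, 1, 3, 4, 5, 7, 8, 9}
Step 14: find(6) -> no change; set of 6 is {6}
Step 15: union(6, 9) -> merged; set of 6 now {0, 1, 3, 4, 5, 6, 7, 8, 9}
Step 16: union(5, 10) -> merged; set of 5 now {0, 1, 3, 4, 5, 6, 7, 8, 9, 10}
Step 17: union(1, 9) -> already same set; set of 1 now {0, 1, 3, 4, 5, 6, 7, 8, 9, 10}
Step 18: union(10, 1) -> already same set; set of 10 now {0, 1, 3, 4, 5, 6, 7, 8, 9, 10}
Step 19: union(6, 0) -> already same set; set of 6 now {0, 1, 3, 4, 5, 6, 7, 8, 9, 10}
Step 20: union(3, 9) -> already same set; set of 3 now {0, 1, 3, 4, 5, 6, 7, 8, 9, 10}
Step 21: union(5, 4) -> already same set; set of 5 now {0, 1, 3, 4, 5, 6, 7, 8, 9, 10}
Step 22: union(0, 8) -> already same set; set of 0 now {0, 1, 3, 4, 5, 6, 7, 8, 9, 10}
Step 23: union(9, 3) -> already same set; set of 9 now {0, 1, 3, 4, 5, 6, 7, 8, 9, 10}
Component of 6: {0, 1, 3, 4, 5, 6, 7, 8, 9, 10}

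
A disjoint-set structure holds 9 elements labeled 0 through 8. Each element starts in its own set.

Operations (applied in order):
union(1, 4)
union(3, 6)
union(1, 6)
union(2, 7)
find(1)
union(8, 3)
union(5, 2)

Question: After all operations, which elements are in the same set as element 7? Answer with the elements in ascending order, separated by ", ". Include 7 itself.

Answer: 2, 5, 7

Derivation:
Step 1: union(1, 4) -> merged; set of 1 now {1, 4}
Step 2: union(3, 6) -> merged; set of 3 now {3, 6}
Step 3: union(1, 6) -> merged; set of 1 now {1, 3, 4, 6}
Step 4: union(2, 7) -> merged; set of 2 now {2, 7}
Step 5: find(1) -> no change; set of 1 is {1, 3, 4, 6}
Step 6: union(8, 3) -> merged; set of 8 now {1, 3, 4, 6, 8}
Step 7: union(5, 2) -> merged; set of 5 now {2, 5, 7}
Component of 7: {2, 5, 7}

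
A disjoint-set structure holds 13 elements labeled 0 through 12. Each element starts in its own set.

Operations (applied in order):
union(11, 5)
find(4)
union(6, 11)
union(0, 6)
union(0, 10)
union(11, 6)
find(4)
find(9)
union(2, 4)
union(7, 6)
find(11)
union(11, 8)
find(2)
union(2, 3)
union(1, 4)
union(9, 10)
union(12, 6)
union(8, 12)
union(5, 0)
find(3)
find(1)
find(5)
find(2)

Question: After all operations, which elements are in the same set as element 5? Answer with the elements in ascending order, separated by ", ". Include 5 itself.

Answer: 0, 5, 6, 7, 8, 9, 10, 11, 12

Derivation:
Step 1: union(11, 5) -> merged; set of 11 now {5, 11}
Step 2: find(4) -> no change; set of 4 is {4}
Step 3: union(6, 11) -> merged; set of 6 now {5, 6, 11}
Step 4: union(0, 6) -> merged; set of 0 now {0, 5, 6, 11}
Step 5: union(0, 10) -> merged; set of 0 now {0, 5, 6, 10, 11}
Step 6: union(11, 6) -> already same set; set of 11 now {0, 5, 6, 10, 11}
Step 7: find(4) -> no change; set of 4 is {4}
Step 8: find(9) -> no change; set of 9 is {9}
Step 9: union(2, 4) -> merged; set of 2 now {2, 4}
Step 10: union(7, 6) -> merged; set of 7 now {0, 5, 6, 7, 10, 11}
Step 11: find(11) -> no change; set of 11 is {0, 5, 6, 7, 10, 11}
Step 12: union(11, 8) -> merged; set of 11 now {0, 5, 6, 7, 8, 10, 11}
Step 13: find(2) -> no change; set of 2 is {2, 4}
Step 14: union(2, 3) -> merged; set of 2 now {2, 3, 4}
Step 15: union(1, 4) -> merged; set of 1 now {1, 2, 3, 4}
Step 16: union(9, 10) -> merged; set of 9 now {0, 5, 6, 7, 8, 9, 10, 11}
Step 17: union(12, 6) -> merged; set of 12 now {0, 5, 6, 7, 8, 9, 10, 11, 12}
Step 18: union(8, 12) -> already same set; set of 8 now {0, 5, 6, 7, 8, 9, 10, 11, 12}
Step 19: union(5, 0) -> already same set; set of 5 now {0, 5, 6, 7, 8, 9, 10, 11, 12}
Step 20: find(3) -> no change; set of 3 is {1, 2, 3, 4}
Step 21: find(1) -> no change; set of 1 is {1, 2, 3, 4}
Step 22: find(5) -> no change; set of 5 is {0, 5, 6, 7, 8, 9, 10, 11, 12}
Step 23: find(2) -> no change; set of 2 is {1, 2, 3, 4}
Component of 5: {0, 5, 6, 7, 8, 9, 10, 11, 12}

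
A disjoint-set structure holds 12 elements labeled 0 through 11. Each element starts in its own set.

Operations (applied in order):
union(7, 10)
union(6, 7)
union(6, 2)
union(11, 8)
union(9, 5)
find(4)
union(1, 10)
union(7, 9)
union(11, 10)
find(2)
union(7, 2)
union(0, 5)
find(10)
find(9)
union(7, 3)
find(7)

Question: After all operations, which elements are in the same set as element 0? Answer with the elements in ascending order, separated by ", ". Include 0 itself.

Answer: 0, 1, 2, 3, 5, 6, 7, 8, 9, 10, 11

Derivation:
Step 1: union(7, 10) -> merged; set of 7 now {7, 10}
Step 2: union(6, 7) -> merged; set of 6 now {6, 7, 10}
Step 3: union(6, 2) -> merged; set of 6 now {2, 6, 7, 10}
Step 4: union(11, 8) -> merged; set of 11 now {8, 11}
Step 5: union(9, 5) -> merged; set of 9 now {5, 9}
Step 6: find(4) -> no change; set of 4 is {4}
Step 7: union(1, 10) -> merged; set of 1 now {1, 2, 6, 7, 10}
Step 8: union(7, 9) -> merged; set of 7 now {1, 2, 5, 6, 7, 9, 10}
Step 9: union(11, 10) -> merged; set of 11 now {1, 2, 5, 6, 7, 8, 9, 10, 11}
Step 10: find(2) -> no change; set of 2 is {1, 2, 5, 6, 7, 8, 9, 10, 11}
Step 11: union(7, 2) -> already same set; set of 7 now {1, 2, 5, 6, 7, 8, 9, 10, 11}
Step 12: union(0, 5) -> merged; set of 0 now {0, 1, 2, 5, 6, 7, 8, 9, 10, 11}
Step 13: find(10) -> no change; set of 10 is {0, 1, 2, 5, 6, 7, 8, 9, 10, 11}
Step 14: find(9) -> no change; set of 9 is {0, 1, 2, 5, 6, 7, 8, 9, 10, 11}
Step 15: union(7, 3) -> merged; set of 7 now {0, 1, 2, 3, 5, 6, 7, 8, 9, 10, 11}
Step 16: find(7) -> no change; set of 7 is {0, 1, 2, 3, 5, 6, 7, 8, 9, 10, 11}
Component of 0: {0, 1, 2, 3, 5, 6, 7, 8, 9, 10, 11}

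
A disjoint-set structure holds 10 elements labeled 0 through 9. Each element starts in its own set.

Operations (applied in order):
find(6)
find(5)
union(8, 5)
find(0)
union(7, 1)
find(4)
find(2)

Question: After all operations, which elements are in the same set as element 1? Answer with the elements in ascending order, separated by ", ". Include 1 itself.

Answer: 1, 7

Derivation:
Step 1: find(6) -> no change; set of 6 is {6}
Step 2: find(5) -> no change; set of 5 is {5}
Step 3: union(8, 5) -> merged; set of 8 now {5, 8}
Step 4: find(0) -> no change; set of 0 is {0}
Step 5: union(7, 1) -> merged; set of 7 now {1, 7}
Step 6: find(4) -> no change; set of 4 is {4}
Step 7: find(2) -> no change; set of 2 is {2}
Component of 1: {1, 7}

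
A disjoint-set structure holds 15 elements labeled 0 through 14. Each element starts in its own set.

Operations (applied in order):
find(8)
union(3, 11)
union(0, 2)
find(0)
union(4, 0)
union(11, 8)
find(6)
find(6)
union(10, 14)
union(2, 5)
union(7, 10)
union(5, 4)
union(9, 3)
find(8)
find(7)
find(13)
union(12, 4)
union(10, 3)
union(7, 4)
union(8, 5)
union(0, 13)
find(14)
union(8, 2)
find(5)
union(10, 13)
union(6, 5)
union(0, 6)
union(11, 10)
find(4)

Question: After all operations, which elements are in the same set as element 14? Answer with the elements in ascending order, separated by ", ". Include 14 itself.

Step 1: find(8) -> no change; set of 8 is {8}
Step 2: union(3, 11) -> merged; set of 3 now {3, 11}
Step 3: union(0, 2) -> merged; set of 0 now {0, 2}
Step 4: find(0) -> no change; set of 0 is {0, 2}
Step 5: union(4, 0) -> merged; set of 4 now {0, 2, 4}
Step 6: union(11, 8) -> merged; set of 11 now {3, 8, 11}
Step 7: find(6) -> no change; set of 6 is {6}
Step 8: find(6) -> no change; set of 6 is {6}
Step 9: union(10, 14) -> merged; set of 10 now {10, 14}
Step 10: union(2, 5) -> merged; set of 2 now {0, 2, 4, 5}
Step 11: union(7, 10) -> merged; set of 7 now {7, 10, 14}
Step 12: union(5, 4) -> already same set; set of 5 now {0, 2, 4, 5}
Step 13: union(9, 3) -> merged; set of 9 now {3, 8, 9, 11}
Step 14: find(8) -> no change; set of 8 is {3, 8, 9, 11}
Step 15: find(7) -> no change; set of 7 is {7, 10, 14}
Step 16: find(13) -> no change; set of 13 is {13}
Step 17: union(12, 4) -> merged; set of 12 now {0, 2, 4, 5, 12}
Step 18: union(10, 3) -> merged; set of 10 now {3, 7, 8, 9, 10, 11, 14}
Step 19: union(7, 4) -> merged; set of 7 now {0, 2, 3, 4, 5, 7, 8, 9, 10, 11, 12, 14}
Step 20: union(8, 5) -> already same set; set of 8 now {0, 2, 3, 4, 5, 7, 8, 9, 10, 11, 12, 14}
Step 21: union(0, 13) -> merged; set of 0 now {0, 2, 3, 4, 5, 7, 8, 9, 10, 11, 12, 13, 14}
Step 22: find(14) -> no change; set of 14 is {0, 2, 3, 4, 5, 7, 8, 9, 10, 11, 12, 13, 14}
Step 23: union(8, 2) -> already same set; set of 8 now {0, 2, 3, 4, 5, 7, 8, 9, 10, 11, 12, 13, 14}
Step 24: find(5) -> no change; set of 5 is {0, 2, 3, 4, 5, 7, 8, 9, 10, 11, 12, 13, 14}
Step 25: union(10, 13) -> already same set; set of 10 now {0, 2, 3, 4, 5, 7, 8, 9, 10, 11, 12, 13, 14}
Step 26: union(6, 5) -> merged; set of 6 now {0, 2, 3, 4, 5, 6, 7, 8, 9, 10, 11, 12, 13, 14}
Step 27: union(0, 6) -> already same set; set of 0 now {0, 2, 3, 4, 5, 6, 7, 8, 9, 10, 11, 12, 13, 14}
Step 28: union(11, 10) -> already same set; set of 11 now {0, 2, 3, 4, 5, 6, 7, 8, 9, 10, 11, 12, 13, 14}
Step 29: find(4) -> no change; set of 4 is {0, 2, 3, 4, 5, 6, 7, 8, 9, 10, 11, 12, 13, 14}
Component of 14: {0, 2, 3, 4, 5, 6, 7, 8, 9, 10, 11, 12, 13, 14}

Answer: 0, 2, 3, 4, 5, 6, 7, 8, 9, 10, 11, 12, 13, 14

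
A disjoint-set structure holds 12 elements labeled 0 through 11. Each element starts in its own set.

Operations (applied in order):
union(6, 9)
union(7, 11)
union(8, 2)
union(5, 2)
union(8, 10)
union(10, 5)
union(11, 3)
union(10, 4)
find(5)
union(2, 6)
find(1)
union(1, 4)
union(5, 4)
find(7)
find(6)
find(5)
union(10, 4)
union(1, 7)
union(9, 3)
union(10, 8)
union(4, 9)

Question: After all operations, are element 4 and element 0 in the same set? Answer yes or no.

Step 1: union(6, 9) -> merged; set of 6 now {6, 9}
Step 2: union(7, 11) -> merged; set of 7 now {7, 11}
Step 3: union(8, 2) -> merged; set of 8 now {2, 8}
Step 4: union(5, 2) -> merged; set of 5 now {2, 5, 8}
Step 5: union(8, 10) -> merged; set of 8 now {2, 5, 8, 10}
Step 6: union(10, 5) -> already same set; set of 10 now {2, 5, 8, 10}
Step 7: union(11, 3) -> merged; set of 11 now {3, 7, 11}
Step 8: union(10, 4) -> merged; set of 10 now {2, 4, 5, 8, 10}
Step 9: find(5) -> no change; set of 5 is {2, 4, 5, 8, 10}
Step 10: union(2, 6) -> merged; set of 2 now {2, 4, 5, 6, 8, 9, 10}
Step 11: find(1) -> no change; set of 1 is {1}
Step 12: union(1, 4) -> merged; set of 1 now {1, 2, 4, 5, 6, 8, 9, 10}
Step 13: union(5, 4) -> already same set; set of 5 now {1, 2, 4, 5, 6, 8, 9, 10}
Step 14: find(7) -> no change; set of 7 is {3, 7, 11}
Step 15: find(6) -> no change; set of 6 is {1, 2, 4, 5, 6, 8, 9, 10}
Step 16: find(5) -> no change; set of 5 is {1, 2, 4, 5, 6, 8, 9, 10}
Step 17: union(10, 4) -> already same set; set of 10 now {1, 2, 4, 5, 6, 8, 9, 10}
Step 18: union(1, 7) -> merged; set of 1 now {1, 2, 3, 4, 5, 6, 7, 8, 9, 10, 11}
Step 19: union(9, 3) -> already same set; set of 9 now {1, 2, 3, 4, 5, 6, 7, 8, 9, 10, 11}
Step 20: union(10, 8) -> already same set; set of 10 now {1, 2, 3, 4, 5, 6, 7, 8, 9, 10, 11}
Step 21: union(4, 9) -> already same set; set of 4 now {1, 2, 3, 4, 5, 6, 7, 8, 9, 10, 11}
Set of 4: {1, 2, 3, 4, 5, 6, 7, 8, 9, 10, 11}; 0 is not a member.

Answer: no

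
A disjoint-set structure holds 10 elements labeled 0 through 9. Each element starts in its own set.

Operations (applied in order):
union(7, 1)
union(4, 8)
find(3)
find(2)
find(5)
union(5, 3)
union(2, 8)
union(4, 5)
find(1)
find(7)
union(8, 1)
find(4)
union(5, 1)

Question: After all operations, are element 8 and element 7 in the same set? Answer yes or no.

Answer: yes

Derivation:
Step 1: union(7, 1) -> merged; set of 7 now {1, 7}
Step 2: union(4, 8) -> merged; set of 4 now {4, 8}
Step 3: find(3) -> no change; set of 3 is {3}
Step 4: find(2) -> no change; set of 2 is {2}
Step 5: find(5) -> no change; set of 5 is {5}
Step 6: union(5, 3) -> merged; set of 5 now {3, 5}
Step 7: union(2, 8) -> merged; set of 2 now {2, 4, 8}
Step 8: union(4, 5) -> merged; set of 4 now {2, 3, 4, 5, 8}
Step 9: find(1) -> no change; set of 1 is {1, 7}
Step 10: find(7) -> no change; set of 7 is {1, 7}
Step 11: union(8, 1) -> merged; set of 8 now {1, 2, 3, 4, 5, 7, 8}
Step 12: find(4) -> no change; set of 4 is {1, 2, 3, 4, 5, 7, 8}
Step 13: union(5, 1) -> already same set; set of 5 now {1, 2, 3, 4, 5, 7, 8}
Set of 8: {1, 2, 3, 4, 5, 7, 8}; 7 is a member.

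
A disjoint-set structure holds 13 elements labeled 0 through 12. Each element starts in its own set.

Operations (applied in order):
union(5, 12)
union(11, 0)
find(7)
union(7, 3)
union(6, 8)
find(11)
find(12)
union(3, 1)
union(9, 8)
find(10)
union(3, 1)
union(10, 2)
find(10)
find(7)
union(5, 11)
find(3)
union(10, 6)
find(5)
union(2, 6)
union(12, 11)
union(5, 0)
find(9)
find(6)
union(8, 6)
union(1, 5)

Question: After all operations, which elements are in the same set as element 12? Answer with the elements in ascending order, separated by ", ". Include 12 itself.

Answer: 0, 1, 3, 5, 7, 11, 12

Derivation:
Step 1: union(5, 12) -> merged; set of 5 now {5, 12}
Step 2: union(11, 0) -> merged; set of 11 now {0, 11}
Step 3: find(7) -> no change; set of 7 is {7}
Step 4: union(7, 3) -> merged; set of 7 now {3, 7}
Step 5: union(6, 8) -> merged; set of 6 now {6, 8}
Step 6: find(11) -> no change; set of 11 is {0, 11}
Step 7: find(12) -> no change; set of 12 is {5, 12}
Step 8: union(3, 1) -> merged; set of 3 now {1, 3, 7}
Step 9: union(9, 8) -> merged; set of 9 now {6, 8, 9}
Step 10: find(10) -> no change; set of 10 is {10}
Step 11: union(3, 1) -> already same set; set of 3 now {1, 3, 7}
Step 12: union(10, 2) -> merged; set of 10 now {2, 10}
Step 13: find(10) -> no change; set of 10 is {2, 10}
Step 14: find(7) -> no change; set of 7 is {1, 3, 7}
Step 15: union(5, 11) -> merged; set of 5 now {0, 5, 11, 12}
Step 16: find(3) -> no change; set of 3 is {1, 3, 7}
Step 17: union(10, 6) -> merged; set of 10 now {2, 6, 8, 9, 10}
Step 18: find(5) -> no change; set of 5 is {0, 5, 11, 12}
Step 19: union(2, 6) -> already same set; set of 2 now {2, 6, 8, 9, 10}
Step 20: union(12, 11) -> already same set; set of 12 now {0, 5, 11, 12}
Step 21: union(5, 0) -> already same set; set of 5 now {0, 5, 11, 12}
Step 22: find(9) -> no change; set of 9 is {2, 6, 8, 9, 10}
Step 23: find(6) -> no change; set of 6 is {2, 6, 8, 9, 10}
Step 24: union(8, 6) -> already same set; set of 8 now {2, 6, 8, 9, 10}
Step 25: union(1, 5) -> merged; set of 1 now {0, 1, 3, 5, 7, 11, 12}
Component of 12: {0, 1, 3, 5, 7, 11, 12}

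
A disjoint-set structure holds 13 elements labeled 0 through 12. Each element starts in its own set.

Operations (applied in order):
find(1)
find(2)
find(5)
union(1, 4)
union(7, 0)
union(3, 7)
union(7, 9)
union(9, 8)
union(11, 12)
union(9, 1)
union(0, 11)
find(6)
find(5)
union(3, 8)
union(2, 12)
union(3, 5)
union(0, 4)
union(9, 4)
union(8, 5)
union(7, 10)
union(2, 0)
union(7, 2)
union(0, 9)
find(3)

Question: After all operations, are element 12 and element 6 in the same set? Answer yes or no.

Answer: no

Derivation:
Step 1: find(1) -> no change; set of 1 is {1}
Step 2: find(2) -> no change; set of 2 is {2}
Step 3: find(5) -> no change; set of 5 is {5}
Step 4: union(1, 4) -> merged; set of 1 now {1, 4}
Step 5: union(7, 0) -> merged; set of 7 now {0, 7}
Step 6: union(3, 7) -> merged; set of 3 now {0, 3, 7}
Step 7: union(7, 9) -> merged; set of 7 now {0, 3, 7, 9}
Step 8: union(9, 8) -> merged; set of 9 now {0, 3, 7, 8, 9}
Step 9: union(11, 12) -> merged; set of 11 now {11, 12}
Step 10: union(9, 1) -> merged; set of 9 now {0, 1, 3, 4, 7, 8, 9}
Step 11: union(0, 11) -> merged; set of 0 now {0, 1, 3, 4, 7, 8, 9, 11, 12}
Step 12: find(6) -> no change; set of 6 is {6}
Step 13: find(5) -> no change; set of 5 is {5}
Step 14: union(3, 8) -> already same set; set of 3 now {0, 1, 3, 4, 7, 8, 9, 11, 12}
Step 15: union(2, 12) -> merged; set of 2 now {0, 1, 2, 3, 4, 7, 8, 9, 11, 12}
Step 16: union(3, 5) -> merged; set of 3 now {0, 1, 2, 3, 4, 5, 7, 8, 9, 11, 12}
Step 17: union(0, 4) -> already same set; set of 0 now {0, 1, 2, 3, 4, 5, 7, 8, 9, 11, 12}
Step 18: union(9, 4) -> already same set; set of 9 now {0, 1, 2, 3, 4, 5, 7, 8, 9, 11, 12}
Step 19: union(8, 5) -> already same set; set of 8 now {0, 1, 2, 3, 4, 5, 7, 8, 9, 11, 12}
Step 20: union(7, 10) -> merged; set of 7 now {0, 1, 2, 3, 4, 5, 7, 8, 9, 10, 11, 12}
Step 21: union(2, 0) -> already same set; set of 2 now {0, 1, 2, 3, 4, 5, 7, 8, 9, 10, 11, 12}
Step 22: union(7, 2) -> already same set; set of 7 now {0, 1, 2, 3, 4, 5, 7, 8, 9, 10, 11, 12}
Step 23: union(0, 9) -> already same set; set of 0 now {0, 1, 2, 3, 4, 5, 7, 8, 9, 10, 11, 12}
Step 24: find(3) -> no change; set of 3 is {0, 1, 2, 3, 4, 5, 7, 8, 9, 10, 11, 12}
Set of 12: {0, 1, 2, 3, 4, 5, 7, 8, 9, 10, 11, 12}; 6 is not a member.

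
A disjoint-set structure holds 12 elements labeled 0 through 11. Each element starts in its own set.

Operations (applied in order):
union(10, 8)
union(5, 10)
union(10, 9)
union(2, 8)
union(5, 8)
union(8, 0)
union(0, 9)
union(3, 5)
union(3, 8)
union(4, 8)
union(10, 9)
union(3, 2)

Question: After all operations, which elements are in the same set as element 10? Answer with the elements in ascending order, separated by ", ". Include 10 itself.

Step 1: union(10, 8) -> merged; set of 10 now {8, 10}
Step 2: union(5, 10) -> merged; set of 5 now {5, 8, 10}
Step 3: union(10, 9) -> merged; set of 10 now {5, 8, 9, 10}
Step 4: union(2, 8) -> merged; set of 2 now {2, 5, 8, 9, 10}
Step 5: union(5, 8) -> already same set; set of 5 now {2, 5, 8, 9, 10}
Step 6: union(8, 0) -> merged; set of 8 now {0, 2, 5, 8, 9, 10}
Step 7: union(0, 9) -> already same set; set of 0 now {0, 2, 5, 8, 9, 10}
Step 8: union(3, 5) -> merged; set of 3 now {0, 2, 3, 5, 8, 9, 10}
Step 9: union(3, 8) -> already same set; set of 3 now {0, 2, 3, 5, 8, 9, 10}
Step 10: union(4, 8) -> merged; set of 4 now {0, 2, 3, 4, 5, 8, 9, 10}
Step 11: union(10, 9) -> already same set; set of 10 now {0, 2, 3, 4, 5, 8, 9, 10}
Step 12: union(3, 2) -> already same set; set of 3 now {0, 2, 3, 4, 5, 8, 9, 10}
Component of 10: {0, 2, 3, 4, 5, 8, 9, 10}

Answer: 0, 2, 3, 4, 5, 8, 9, 10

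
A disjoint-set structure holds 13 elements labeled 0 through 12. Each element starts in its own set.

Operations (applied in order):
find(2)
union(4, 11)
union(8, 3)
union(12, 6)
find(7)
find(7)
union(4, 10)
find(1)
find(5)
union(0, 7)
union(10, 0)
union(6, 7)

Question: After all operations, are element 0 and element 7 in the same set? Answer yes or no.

Answer: yes

Derivation:
Step 1: find(2) -> no change; set of 2 is {2}
Step 2: union(4, 11) -> merged; set of 4 now {4, 11}
Step 3: union(8, 3) -> merged; set of 8 now {3, 8}
Step 4: union(12, 6) -> merged; set of 12 now {6, 12}
Step 5: find(7) -> no change; set of 7 is {7}
Step 6: find(7) -> no change; set of 7 is {7}
Step 7: union(4, 10) -> merged; set of 4 now {4, 10, 11}
Step 8: find(1) -> no change; set of 1 is {1}
Step 9: find(5) -> no change; set of 5 is {5}
Step 10: union(0, 7) -> merged; set of 0 now {0, 7}
Step 11: union(10, 0) -> merged; set of 10 now {0, 4, 7, 10, 11}
Step 12: union(6, 7) -> merged; set of 6 now {0, 4, 6, 7, 10, 11, 12}
Set of 0: {0, 4, 6, 7, 10, 11, 12}; 7 is a member.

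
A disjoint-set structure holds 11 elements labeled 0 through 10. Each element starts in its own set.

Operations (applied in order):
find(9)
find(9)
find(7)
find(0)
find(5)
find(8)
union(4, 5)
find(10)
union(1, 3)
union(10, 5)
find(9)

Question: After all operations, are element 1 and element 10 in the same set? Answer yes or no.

Answer: no

Derivation:
Step 1: find(9) -> no change; set of 9 is {9}
Step 2: find(9) -> no change; set of 9 is {9}
Step 3: find(7) -> no change; set of 7 is {7}
Step 4: find(0) -> no change; set of 0 is {0}
Step 5: find(5) -> no change; set of 5 is {5}
Step 6: find(8) -> no change; set of 8 is {8}
Step 7: union(4, 5) -> merged; set of 4 now {4, 5}
Step 8: find(10) -> no change; set of 10 is {10}
Step 9: union(1, 3) -> merged; set of 1 now {1, 3}
Step 10: union(10, 5) -> merged; set of 10 now {4, 5, 10}
Step 11: find(9) -> no change; set of 9 is {9}
Set of 1: {1, 3}; 10 is not a member.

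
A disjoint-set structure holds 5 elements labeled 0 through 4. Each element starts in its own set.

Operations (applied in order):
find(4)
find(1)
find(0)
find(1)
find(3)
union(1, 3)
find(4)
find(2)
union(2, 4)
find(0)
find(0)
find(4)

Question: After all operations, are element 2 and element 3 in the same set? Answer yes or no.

Step 1: find(4) -> no change; set of 4 is {4}
Step 2: find(1) -> no change; set of 1 is {1}
Step 3: find(0) -> no change; set of 0 is {0}
Step 4: find(1) -> no change; set of 1 is {1}
Step 5: find(3) -> no change; set of 3 is {3}
Step 6: union(1, 3) -> merged; set of 1 now {1, 3}
Step 7: find(4) -> no change; set of 4 is {4}
Step 8: find(2) -> no change; set of 2 is {2}
Step 9: union(2, 4) -> merged; set of 2 now {2, 4}
Step 10: find(0) -> no change; set of 0 is {0}
Step 11: find(0) -> no change; set of 0 is {0}
Step 12: find(4) -> no change; set of 4 is {2, 4}
Set of 2: {2, 4}; 3 is not a member.

Answer: no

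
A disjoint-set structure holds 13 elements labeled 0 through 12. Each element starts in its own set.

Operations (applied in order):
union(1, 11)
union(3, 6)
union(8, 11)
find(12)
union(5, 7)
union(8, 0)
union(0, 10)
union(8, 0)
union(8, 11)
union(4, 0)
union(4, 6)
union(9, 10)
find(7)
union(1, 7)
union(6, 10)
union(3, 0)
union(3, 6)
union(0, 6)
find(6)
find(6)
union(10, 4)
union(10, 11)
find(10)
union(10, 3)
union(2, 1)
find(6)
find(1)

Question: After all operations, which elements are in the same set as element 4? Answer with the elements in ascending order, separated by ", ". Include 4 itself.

Answer: 0, 1, 2, 3, 4, 5, 6, 7, 8, 9, 10, 11

Derivation:
Step 1: union(1, 11) -> merged; set of 1 now {1, 11}
Step 2: union(3, 6) -> merged; set of 3 now {3, 6}
Step 3: union(8, 11) -> merged; set of 8 now {1, 8, 11}
Step 4: find(12) -> no change; set of 12 is {12}
Step 5: union(5, 7) -> merged; set of 5 now {5, 7}
Step 6: union(8, 0) -> merged; set of 8 now {0, 1, 8, 11}
Step 7: union(0, 10) -> merged; set of 0 now {0, 1, 8, 10, 11}
Step 8: union(8, 0) -> already same set; set of 8 now {0, 1, 8, 10, 11}
Step 9: union(8, 11) -> already same set; set of 8 now {0, 1, 8, 10, 11}
Step 10: union(4, 0) -> merged; set of 4 now {0, 1, 4, 8, 10, 11}
Step 11: union(4, 6) -> merged; set of 4 now {0, 1, 3, 4, 6, 8, 10, 11}
Step 12: union(9, 10) -> merged; set of 9 now {0, 1, 3, 4, 6, 8, 9, 10, 11}
Step 13: find(7) -> no change; set of 7 is {5, 7}
Step 14: union(1, 7) -> merged; set of 1 now {0, 1, 3, 4, 5, 6, 7, 8, 9, 10, 11}
Step 15: union(6, 10) -> already same set; set of 6 now {0, 1, 3, 4, 5, 6, 7, 8, 9, 10, 11}
Step 16: union(3, 0) -> already same set; set of 3 now {0, 1, 3, 4, 5, 6, 7, 8, 9, 10, 11}
Step 17: union(3, 6) -> already same set; set of 3 now {0, 1, 3, 4, 5, 6, 7, 8, 9, 10, 11}
Step 18: union(0, 6) -> already same set; set of 0 now {0, 1, 3, 4, 5, 6, 7, 8, 9, 10, 11}
Step 19: find(6) -> no change; set of 6 is {0, 1, 3, 4, 5, 6, 7, 8, 9, 10, 11}
Step 20: find(6) -> no change; set of 6 is {0, 1, 3, 4, 5, 6, 7, 8, 9, 10, 11}
Step 21: union(10, 4) -> already same set; set of 10 now {0, 1, 3, 4, 5, 6, 7, 8, 9, 10, 11}
Step 22: union(10, 11) -> already same set; set of 10 now {0, 1, 3, 4, 5, 6, 7, 8, 9, 10, 11}
Step 23: find(10) -> no change; set of 10 is {0, 1, 3, 4, 5, 6, 7, 8, 9, 10, 11}
Step 24: union(10, 3) -> already same set; set of 10 now {0, 1, 3, 4, 5, 6, 7, 8, 9, 10, 11}
Step 25: union(2, 1) -> merged; set of 2 now {0, 1, 2, 3, 4, 5, 6, 7, 8, 9, 10, 11}
Step 26: find(6) -> no change; set of 6 is {0, 1, 2, 3, 4, 5, 6, 7, 8, 9, 10, 11}
Step 27: find(1) -> no change; set of 1 is {0, 1, 2, 3, 4, 5, 6, 7, 8, 9, 10, 11}
Component of 4: {0, 1, 2, 3, 4, 5, 6, 7, 8, 9, 10, 11}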